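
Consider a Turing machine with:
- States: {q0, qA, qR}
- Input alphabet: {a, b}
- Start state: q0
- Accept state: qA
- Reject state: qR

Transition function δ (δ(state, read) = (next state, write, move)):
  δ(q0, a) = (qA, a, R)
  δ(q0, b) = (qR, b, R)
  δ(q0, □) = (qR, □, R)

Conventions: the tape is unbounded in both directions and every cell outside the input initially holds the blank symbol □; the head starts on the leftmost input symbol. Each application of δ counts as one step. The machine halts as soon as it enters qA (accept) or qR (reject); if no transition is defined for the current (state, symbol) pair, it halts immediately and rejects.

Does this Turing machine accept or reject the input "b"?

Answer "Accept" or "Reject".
Step 0: [q0]b (head at position 0)
Step 1: δ(q0, b) = (qR, b, R)  ⊢  b[qR]□ (head at position 1)
The machine is in qR, so it halts and rejects.

Final answer: Reject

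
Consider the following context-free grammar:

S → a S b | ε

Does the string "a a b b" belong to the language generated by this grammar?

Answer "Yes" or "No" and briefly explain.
A derivation exists: S ⇒ a S b ⇒ a a S b b ⇒ a a b b (using S → a S b twice, then S → ε).

Final answer: Yes - a valid derivation exists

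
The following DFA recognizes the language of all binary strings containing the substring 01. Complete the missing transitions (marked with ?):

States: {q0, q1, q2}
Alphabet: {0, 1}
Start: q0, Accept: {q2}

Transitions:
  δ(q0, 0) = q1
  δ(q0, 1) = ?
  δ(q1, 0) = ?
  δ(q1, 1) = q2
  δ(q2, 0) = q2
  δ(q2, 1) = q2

What each state remembers (consistent with the given transitions and accept states):
  q0: 01 not seen yet and the last symbol was not 0
  q1: 01 not seen yet and the last symbol was 0
  q2: the substring 01 has already been seen
Filling in the missing entries:
  δ(q0, 1): in q0 (01 not seen yet and the last symbol was not 0), after reading 1 we have: 01 not seen yet and the last symbol was not 0 → q0
  δ(q1, 0): in q1 (01 not seen yet and the last symbol was 0), after reading 0 we have: 01 not seen yet and the last symbol was 0 → q1

Final answer: δ(q0, 1) = q0; δ(q1, 0) = q1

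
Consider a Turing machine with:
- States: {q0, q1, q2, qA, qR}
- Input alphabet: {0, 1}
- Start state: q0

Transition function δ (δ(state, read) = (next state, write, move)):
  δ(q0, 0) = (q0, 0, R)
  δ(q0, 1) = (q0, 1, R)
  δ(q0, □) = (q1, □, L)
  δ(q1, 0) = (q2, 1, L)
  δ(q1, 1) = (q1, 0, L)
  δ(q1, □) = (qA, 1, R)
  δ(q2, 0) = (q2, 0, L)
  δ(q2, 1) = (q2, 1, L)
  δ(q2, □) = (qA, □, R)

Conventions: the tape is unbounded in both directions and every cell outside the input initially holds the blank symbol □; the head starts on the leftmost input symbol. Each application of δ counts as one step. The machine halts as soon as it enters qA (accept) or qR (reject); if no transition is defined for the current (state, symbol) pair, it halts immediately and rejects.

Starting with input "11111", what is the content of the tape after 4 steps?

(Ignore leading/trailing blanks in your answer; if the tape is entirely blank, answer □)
Step 0: [q0]11111 (head at position 0)
Step 1: δ(q0, 1) = (q0, 1, R)  ⊢  1[q0]1111 (head at position 1)
Step 2: δ(q0, 1) = (q0, 1, R)  ⊢  11[q0]111 (head at position 2)
Step 3: δ(q0, 1) = (q0, 1, R)  ⊢  111[q0]11 (head at position 3)
Step 4: δ(q0, 1) = (q0, 1, R)  ⊢  1111[q0]1 (head at position 4)
Tape after 4 steps (ignoring surrounding blanks): 11111

Final answer: Tape: 11111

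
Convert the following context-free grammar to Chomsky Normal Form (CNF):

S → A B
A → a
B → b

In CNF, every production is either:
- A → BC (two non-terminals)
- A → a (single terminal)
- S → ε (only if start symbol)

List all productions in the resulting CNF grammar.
The grammar has no ε-productions or unit productions to eliminate.
S → A B is already in CNF (two non-terminals) – keep it.
A → a is already in CNF (single terminal) – keep it.
B → b is already in CNF (single terminal) – keep it.
Resulting CNF grammar (3 productions): A → a; B → b; S → A B

Final answer: A → a; B → b; S → A B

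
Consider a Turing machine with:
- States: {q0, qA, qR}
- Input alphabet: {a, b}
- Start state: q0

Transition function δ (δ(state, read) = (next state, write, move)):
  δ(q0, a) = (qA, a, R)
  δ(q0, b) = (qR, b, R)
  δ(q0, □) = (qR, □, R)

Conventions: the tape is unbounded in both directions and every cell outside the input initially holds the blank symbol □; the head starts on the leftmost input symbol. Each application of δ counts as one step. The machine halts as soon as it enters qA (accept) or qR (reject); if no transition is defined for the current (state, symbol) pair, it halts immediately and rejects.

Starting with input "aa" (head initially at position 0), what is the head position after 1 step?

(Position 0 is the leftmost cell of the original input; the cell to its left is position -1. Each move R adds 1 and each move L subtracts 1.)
Step 0: [q0]aa (head at position 0)
Step 1: δ(q0, a) = (qA, a, R)  ⊢  a[qA]a (head at position 1)
Head position after 1 step: 1

Final answer: Position 1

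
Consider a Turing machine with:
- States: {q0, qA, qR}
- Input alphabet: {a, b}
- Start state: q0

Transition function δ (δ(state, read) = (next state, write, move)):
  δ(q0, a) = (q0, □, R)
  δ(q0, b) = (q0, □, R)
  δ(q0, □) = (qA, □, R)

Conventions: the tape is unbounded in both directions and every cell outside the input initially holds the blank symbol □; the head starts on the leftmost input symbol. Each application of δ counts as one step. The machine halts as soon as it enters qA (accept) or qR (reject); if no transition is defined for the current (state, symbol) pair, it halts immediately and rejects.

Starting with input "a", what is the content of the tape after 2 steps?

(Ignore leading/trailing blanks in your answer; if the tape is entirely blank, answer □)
Step 0: [q0]a (head at position 0)
Step 1: δ(q0, a) = (q0, □, R)  ⊢  □[q0]□ (head at position 1)
Step 2: δ(q0, □) = (qA, □, R)  ⊢  □□[qA]□ (head at position 2)
Tape after 2 steps (ignoring surrounding blanks): □

Final answer: Tape: □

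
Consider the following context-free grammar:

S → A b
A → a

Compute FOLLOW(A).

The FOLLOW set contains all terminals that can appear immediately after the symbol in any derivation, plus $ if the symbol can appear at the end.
A occurs only in S → A b, where it is immediately followed by the terminal b. So FOLLOW(A) = {b}.

Final answer: {b}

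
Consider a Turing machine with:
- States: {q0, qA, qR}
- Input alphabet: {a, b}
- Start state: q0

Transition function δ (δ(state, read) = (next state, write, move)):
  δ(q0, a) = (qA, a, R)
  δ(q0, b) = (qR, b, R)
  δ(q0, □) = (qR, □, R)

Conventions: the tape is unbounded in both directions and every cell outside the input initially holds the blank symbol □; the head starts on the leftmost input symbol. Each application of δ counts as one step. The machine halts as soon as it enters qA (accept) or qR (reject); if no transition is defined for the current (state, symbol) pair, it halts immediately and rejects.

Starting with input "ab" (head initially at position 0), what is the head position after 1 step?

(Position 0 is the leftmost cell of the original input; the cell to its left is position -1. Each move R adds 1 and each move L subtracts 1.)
Step 0: [q0]ab (head at position 0)
Step 1: δ(q0, a) = (qA, a, R)  ⊢  a[qA]b (head at position 1)
Head position after 1 step: 1

Final answer: Position 1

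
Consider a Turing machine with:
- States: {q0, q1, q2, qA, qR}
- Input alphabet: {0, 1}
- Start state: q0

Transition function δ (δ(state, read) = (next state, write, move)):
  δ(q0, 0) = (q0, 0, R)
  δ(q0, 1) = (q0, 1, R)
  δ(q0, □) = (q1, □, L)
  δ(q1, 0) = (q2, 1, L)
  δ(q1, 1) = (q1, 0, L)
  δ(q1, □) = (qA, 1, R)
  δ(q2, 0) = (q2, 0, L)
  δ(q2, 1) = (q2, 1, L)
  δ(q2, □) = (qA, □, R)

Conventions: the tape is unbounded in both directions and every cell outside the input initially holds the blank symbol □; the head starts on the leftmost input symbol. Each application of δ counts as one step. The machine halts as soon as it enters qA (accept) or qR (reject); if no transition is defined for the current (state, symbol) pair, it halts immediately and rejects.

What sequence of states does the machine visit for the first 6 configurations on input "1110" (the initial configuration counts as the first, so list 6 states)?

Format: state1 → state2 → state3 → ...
Step 0: [q0]1110 (head at position 0)
Step 1: δ(q0, 1) = (q0, 1, R)  ⊢  1[q0]110 (head at position 1)
Step 2: δ(q0, 1) = (q0, 1, R)  ⊢  11[q0]10 (head at position 2)
Step 3: δ(q0, 1) = (q0, 1, R)  ⊢  111[q0]0 (head at position 3)
Step 4: δ(q0, 0) = (q0, 0, R)  ⊢  1110[q0]□ (head at position 4)
Step 5: δ(q0, □) = (q1, □, L)  ⊢  111[q1]0□ (head at position 3)
Reading off the states of these 6 configurations: q0 → q0 → q0 → q0 → q0 → q1

Final answer: q0 → q0 → q0 → q0 → q0 → q1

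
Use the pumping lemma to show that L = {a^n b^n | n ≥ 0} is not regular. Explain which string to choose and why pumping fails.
Language: L = {a^n b^n | n ≥ 0} (equal numbers of a's followed by b's)
Step 1: Assume for contradiction that L is regular, with pumping length p.
Step 2: Choose s = a^p b^p. Then s ∈ L (it has p a's followed by p b's) and |s| ≥ p.
Step 3: Consider any decomposition s = xyz with |xy| ≤ p and |y| > 0. Since |xy| ≤ p and the first p symbols of s are all a's, y = a^k for some k with 1 ≤ k ≤ p.
Step 4: Pumping up (i = 2): xy²z = a^(p+k) b^p, which has more a's than b's, so xy²z ∉ L.
This contradicts the pumping lemma, so L is not regular.

Final answer: Choose s = a^p b^p. Since |xy| ≤ p, y = a^k with k ≥ 1. Then xy²z = a^(p+k) b^p ∉ L.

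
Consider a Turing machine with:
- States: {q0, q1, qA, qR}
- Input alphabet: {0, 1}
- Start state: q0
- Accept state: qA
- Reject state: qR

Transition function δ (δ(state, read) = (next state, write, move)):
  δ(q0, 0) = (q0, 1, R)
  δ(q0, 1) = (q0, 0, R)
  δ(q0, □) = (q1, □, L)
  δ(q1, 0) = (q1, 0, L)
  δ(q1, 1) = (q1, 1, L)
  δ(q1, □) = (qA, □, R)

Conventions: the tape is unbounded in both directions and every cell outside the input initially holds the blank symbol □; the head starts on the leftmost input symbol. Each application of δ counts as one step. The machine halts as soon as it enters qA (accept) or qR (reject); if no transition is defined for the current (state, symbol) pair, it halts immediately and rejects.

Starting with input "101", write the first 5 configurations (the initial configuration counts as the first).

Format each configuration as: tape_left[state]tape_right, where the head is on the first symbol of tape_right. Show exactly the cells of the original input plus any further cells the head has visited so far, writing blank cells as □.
Step 0: [q0]101 (head at position 0)
Step 1: δ(q0, 1) = (q0, 0, R)  ⊢  0[q0]01 (head at position 1)
Step 2: δ(q0, 0) = (q0, 1, R)  ⊢  01[q0]1 (head at position 2)
Step 3: δ(q0, 1) = (q0, 0, R)  ⊢  010[q0]□ (head at position 3)
Step 4: δ(q0, □) = (q1, □, L)  ⊢  01[q1]0□ (head at position 2)

Final answer: [q0]101 ⊢ 0[q0]01 ⊢ 01[q0]1 ⊢ 010[q0]□ ⊢ 01[q1]0□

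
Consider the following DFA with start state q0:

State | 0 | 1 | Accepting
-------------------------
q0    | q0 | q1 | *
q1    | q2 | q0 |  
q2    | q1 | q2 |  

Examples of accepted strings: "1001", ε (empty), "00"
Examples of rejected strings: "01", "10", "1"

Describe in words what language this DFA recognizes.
binary numbers divisible by 3 (treating the string as a binary integer; leading zeros allowed, the empty string counts as 0)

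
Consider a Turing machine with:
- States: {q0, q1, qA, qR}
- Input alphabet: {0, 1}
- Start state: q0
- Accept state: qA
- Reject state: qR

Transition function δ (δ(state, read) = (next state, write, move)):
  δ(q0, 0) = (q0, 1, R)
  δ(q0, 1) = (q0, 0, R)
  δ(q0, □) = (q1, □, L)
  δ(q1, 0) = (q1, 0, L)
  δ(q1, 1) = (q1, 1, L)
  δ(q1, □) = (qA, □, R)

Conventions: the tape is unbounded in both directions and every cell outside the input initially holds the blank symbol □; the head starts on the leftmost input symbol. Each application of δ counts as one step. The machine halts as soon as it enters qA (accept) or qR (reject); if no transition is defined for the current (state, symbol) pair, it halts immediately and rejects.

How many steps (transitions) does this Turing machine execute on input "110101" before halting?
Step 0: [q0]110101 (head at position 0)
Step 1: δ(q0, 1) = (q0, 0, R)  ⊢  0[q0]10101 (head at position 1)
Step 2: δ(q0, 1) = (q0, 0, R)  ⊢  00[q0]0101 (head at position 2)
Step 3: δ(q0, 0) = (q0, 1, R)  ⊢  001[q0]101 (head at position 3)
Step 4: δ(q0, 1) = (q0, 0, R)  ⊢  0010[q0]01 (head at position 4)
Step 5: δ(q0, 0) = (q0, 1, R)  ⊢  00101[q0]1 (head at position 5)
Step 6: δ(q0, 1) = (q0, 0, R)  ⊢  001010[q0]□ (head at position 6)
Step 7: δ(q0, □) = (q1, □, L)  ⊢  00101[q1]0□ (head at position 5)
Step 8: δ(q1, 0) = (q1, 0, L)  ⊢  0010[q1]10□ (head at position 4)
Step 9: δ(q1, 1) = (q1, 1, L)  ⊢  001[q1]010□ (head at position 3)
Step 10: δ(q1, 0) = (q1, 0, L)  ⊢  00[q1]1010□ (head at position 2)
Step 11: δ(q1, 1) = (q1, 1, L)  ⊢  0[q1]01010□ (head at position 1)
Step 12: δ(q1, 0) = (q1, 0, L)  ⊢  [q1]001010□ (head at position 0)
Step 13: δ(q1, 0) = (q1, 0, L)  ⊢  [q1]□001010□ (head at position -1)
Step 14: δ(q1, □) = (qA, □, R)  ⊢  □[qA]001010□ (head at position 0)
The machine is in qA, so it halts and accepts.
Number of transitions executed: 14.

Final answer: 14 steps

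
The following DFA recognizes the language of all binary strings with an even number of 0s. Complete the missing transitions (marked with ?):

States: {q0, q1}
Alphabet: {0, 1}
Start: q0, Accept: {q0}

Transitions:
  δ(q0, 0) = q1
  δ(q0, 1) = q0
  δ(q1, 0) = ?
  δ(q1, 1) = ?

What each state remembers (consistent with the given transitions and accept states):
  q0: an even number of 0s has been read so far
  q1: an odd number of 0s has been read so far
Filling in the missing entries:
  δ(q1, 0): in q1 (an odd number of 0s has been read so far), after reading 0 we have: an even number of 0s has been read so far → q0
  δ(q1, 1): in q1 (an odd number of 0s has been read so far), after reading 1 we have: an odd number of 0s has been read so far → q1

Final answer: δ(q1, 0) = q0; δ(q1, 1) = q1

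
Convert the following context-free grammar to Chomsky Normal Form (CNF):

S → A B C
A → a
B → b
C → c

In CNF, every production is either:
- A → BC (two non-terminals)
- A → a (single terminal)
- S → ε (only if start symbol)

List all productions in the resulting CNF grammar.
The grammar has no ε-productions or unit productions to eliminate.
A → a is already in CNF (single terminal) – keep it.
B → b is already in CNF (single terminal) – keep it.
C → c is already in CNF (single terminal) – keep it.
S → A B C has 3 symbols on the right: break it into binary productions S → A X0, X0 → B C.
Resulting CNF grammar (5 productions): A → a; B → b; C → c; S → A X0; X0 → B C

Final answer: A → a; B → b; C → c; S → A X0; X0 → B C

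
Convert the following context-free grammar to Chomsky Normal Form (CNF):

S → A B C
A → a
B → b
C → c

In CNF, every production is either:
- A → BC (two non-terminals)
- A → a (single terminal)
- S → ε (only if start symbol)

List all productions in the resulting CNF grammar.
The grammar has no ε-productions or unit productions to eliminate.
A → a is already in CNF (single terminal) – keep it.
B → b is already in CNF (single terminal) – keep it.
C → c is already in CNF (single terminal) – keep it.
S → A B C has 3 symbols on the right: break it into binary productions S → A X0, X0 → B C.
Resulting CNF grammar (5 productions): A → a; B → b; C → c; S → A X0; X0 → B C

Final answer: A → a; B → b; C → c; S → A X0; X0 → B C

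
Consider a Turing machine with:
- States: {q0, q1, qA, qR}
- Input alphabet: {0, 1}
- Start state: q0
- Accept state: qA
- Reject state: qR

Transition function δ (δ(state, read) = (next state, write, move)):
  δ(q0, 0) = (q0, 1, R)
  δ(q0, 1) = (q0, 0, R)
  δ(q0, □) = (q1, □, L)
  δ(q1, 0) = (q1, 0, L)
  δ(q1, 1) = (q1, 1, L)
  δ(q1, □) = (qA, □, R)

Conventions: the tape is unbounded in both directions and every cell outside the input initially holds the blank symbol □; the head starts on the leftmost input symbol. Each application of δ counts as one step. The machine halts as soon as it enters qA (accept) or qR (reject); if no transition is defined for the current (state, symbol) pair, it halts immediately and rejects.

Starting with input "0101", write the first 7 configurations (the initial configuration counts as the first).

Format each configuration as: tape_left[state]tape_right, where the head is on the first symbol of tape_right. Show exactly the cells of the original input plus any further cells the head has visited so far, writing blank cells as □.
Step 0: [q0]0101 (head at position 0)
Step 1: δ(q0, 0) = (q0, 1, R)  ⊢  1[q0]101 (head at position 1)
Step 2: δ(q0, 1) = (q0, 0, R)  ⊢  10[q0]01 (head at position 2)
Step 3: δ(q0, 0) = (q0, 1, R)  ⊢  101[q0]1 (head at position 3)
Step 4: δ(q0, 1) = (q0, 0, R)  ⊢  1010[q0]□ (head at position 4)
Step 5: δ(q0, □) = (q1, □, L)  ⊢  101[q1]0□ (head at position 3)
Step 6: δ(q1, 0) = (q1, 0, L)  ⊢  10[q1]10□ (head at position 2)

Final answer: [q0]0101 ⊢ 1[q0]101 ⊢ 10[q0]01 ⊢ 101[q0]1 ⊢ 1010[q0]□ ⊢ 101[q1]0□ ⊢ 10[q1]10□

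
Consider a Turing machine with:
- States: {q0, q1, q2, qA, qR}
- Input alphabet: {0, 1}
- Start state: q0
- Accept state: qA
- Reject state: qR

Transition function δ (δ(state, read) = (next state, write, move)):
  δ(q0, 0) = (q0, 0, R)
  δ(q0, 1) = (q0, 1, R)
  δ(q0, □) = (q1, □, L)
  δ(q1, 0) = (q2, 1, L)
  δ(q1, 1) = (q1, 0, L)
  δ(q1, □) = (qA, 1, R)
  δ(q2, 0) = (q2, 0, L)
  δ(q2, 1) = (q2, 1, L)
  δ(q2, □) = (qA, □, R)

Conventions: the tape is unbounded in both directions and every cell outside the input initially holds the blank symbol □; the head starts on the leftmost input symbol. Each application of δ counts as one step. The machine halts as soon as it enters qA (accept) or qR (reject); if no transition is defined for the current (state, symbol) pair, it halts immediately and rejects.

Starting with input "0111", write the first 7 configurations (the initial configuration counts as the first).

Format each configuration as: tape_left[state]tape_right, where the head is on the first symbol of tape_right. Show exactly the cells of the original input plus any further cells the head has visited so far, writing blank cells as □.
Step 0: [q0]0111 (head at position 0)
Step 1: δ(q0, 0) = (q0, 0, R)  ⊢  0[q0]111 (head at position 1)
Step 2: δ(q0, 1) = (q0, 1, R)  ⊢  01[q0]11 (head at position 2)
Step 3: δ(q0, 1) = (q0, 1, R)  ⊢  011[q0]1 (head at position 3)
Step 4: δ(q0, 1) = (q0, 1, R)  ⊢  0111[q0]□ (head at position 4)
Step 5: δ(q0, □) = (q1, □, L)  ⊢  011[q1]1□ (head at position 3)
Step 6: δ(q1, 1) = (q1, 0, L)  ⊢  01[q1]10□ (head at position 2)

Final answer: [q0]0111 ⊢ 0[q0]111 ⊢ 01[q0]11 ⊢ 011[q0]1 ⊢ 0111[q0]□ ⊢ 011[q1]1□ ⊢ 01[q1]10□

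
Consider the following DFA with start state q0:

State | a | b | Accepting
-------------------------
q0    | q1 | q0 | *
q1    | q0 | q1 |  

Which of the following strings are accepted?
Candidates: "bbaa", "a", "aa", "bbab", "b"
"bbaa": q0 → q0 → q0 → q1 → q0; q0 is accepting → accepted
"a": q0 → q1; q1 is not accepting → rejected
"aa": q0 → q1 → q0; q0 is accepting → accepted
"bbab": q0 → q0 → q0 → q1 → q1; q1 is not accepting → rejected
"b": q0 → q0; q0 is accepting → accepted

Final answer: "bbaa", "aa", "b"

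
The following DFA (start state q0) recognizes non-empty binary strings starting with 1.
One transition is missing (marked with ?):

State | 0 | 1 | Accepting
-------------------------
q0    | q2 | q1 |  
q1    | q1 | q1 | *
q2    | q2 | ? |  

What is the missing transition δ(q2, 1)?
q2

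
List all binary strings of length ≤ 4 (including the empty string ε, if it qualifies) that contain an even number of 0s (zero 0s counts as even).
Checking every binary string of length 0 to 4:
  Length 0: accepted: ε | rejected: (none)
  Length 1: accepted: 1 | rejected: 0
  Length 2: accepted: 00, 11 | rejected: 01, 10
  Length 3: accepted: 001, 010, 100, 111 | rejected: 000, 011, 101, 110
  Length 4: accepted: 0000, 0011, 0101, 0110, 1001, 1010, 1100, 1111 | rejected: 0001, 0010, 0100, 0111, 1000, 1011, 1101, 1110
Total: 16 string(s).

Final answer: ε, 1, 00, 11, 001, 010, 100, 111, 0000, 0011, 0101, 0110, 1001, 1010, 1100, 1111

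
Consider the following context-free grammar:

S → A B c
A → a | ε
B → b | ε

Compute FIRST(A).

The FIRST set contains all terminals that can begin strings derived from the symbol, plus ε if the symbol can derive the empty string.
A → a contributes a; A → ε makes A nullable, contributing ε. FIRST(A) = {a, ε}.

Final answer: {a, ε}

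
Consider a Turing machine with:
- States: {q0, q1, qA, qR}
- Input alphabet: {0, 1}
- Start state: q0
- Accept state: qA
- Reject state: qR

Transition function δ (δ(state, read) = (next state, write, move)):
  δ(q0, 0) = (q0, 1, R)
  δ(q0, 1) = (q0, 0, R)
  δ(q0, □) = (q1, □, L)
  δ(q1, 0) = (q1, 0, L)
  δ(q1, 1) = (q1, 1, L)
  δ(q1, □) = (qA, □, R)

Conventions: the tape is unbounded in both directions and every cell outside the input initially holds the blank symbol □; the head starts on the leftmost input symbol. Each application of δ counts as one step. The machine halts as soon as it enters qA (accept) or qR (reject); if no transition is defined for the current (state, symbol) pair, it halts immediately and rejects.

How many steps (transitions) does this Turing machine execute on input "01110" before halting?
Step 0: [q0]01110 (head at position 0)
Step 1: δ(q0, 0) = (q0, 1, R)  ⊢  1[q0]1110 (head at position 1)
Step 2: δ(q0, 1) = (q0, 0, R)  ⊢  10[q0]110 (head at position 2)
Step 3: δ(q0, 1) = (q0, 0, R)  ⊢  100[q0]10 (head at position 3)
Step 4: δ(q0, 1) = (q0, 0, R)  ⊢  1000[q0]0 (head at position 4)
Step 5: δ(q0, 0) = (q0, 1, R)  ⊢  10001[q0]□ (head at position 5)
Step 6: δ(q0, □) = (q1, □, L)  ⊢  1000[q1]1□ (head at position 4)
Step 7: δ(q1, 1) = (q1, 1, L)  ⊢  100[q1]01□ (head at position 3)
Step 8: δ(q1, 0) = (q1, 0, L)  ⊢  10[q1]001□ (head at position 2)
Step 9: δ(q1, 0) = (q1, 0, L)  ⊢  1[q1]0001□ (head at position 1)
Step 10: δ(q1, 0) = (q1, 0, L)  ⊢  [q1]10001□ (head at position 0)
Step 11: δ(q1, 1) = (q1, 1, L)  ⊢  [q1]□10001□ (head at position -1)
Step 12: δ(q1, □) = (qA, □, R)  ⊢  □[qA]10001□ (head at position 0)
The machine is in qA, so it halts and accepts.
Number of transitions executed: 12.

Final answer: 12 steps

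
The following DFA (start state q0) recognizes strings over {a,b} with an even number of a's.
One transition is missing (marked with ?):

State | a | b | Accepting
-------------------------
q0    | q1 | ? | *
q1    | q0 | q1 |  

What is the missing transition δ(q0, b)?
q0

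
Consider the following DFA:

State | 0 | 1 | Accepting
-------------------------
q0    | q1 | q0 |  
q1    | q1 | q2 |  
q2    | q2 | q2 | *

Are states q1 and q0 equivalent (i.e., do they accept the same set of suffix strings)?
Try the suffix "1".
From q1: q1 → q2 — accepting.
From q0: q0 → q0 — not accepting.
The two states disagree on this suffix, so they are not equivalent.

Final answer: No. Distinguishing string: "1" - accepted from q1 but not from q0.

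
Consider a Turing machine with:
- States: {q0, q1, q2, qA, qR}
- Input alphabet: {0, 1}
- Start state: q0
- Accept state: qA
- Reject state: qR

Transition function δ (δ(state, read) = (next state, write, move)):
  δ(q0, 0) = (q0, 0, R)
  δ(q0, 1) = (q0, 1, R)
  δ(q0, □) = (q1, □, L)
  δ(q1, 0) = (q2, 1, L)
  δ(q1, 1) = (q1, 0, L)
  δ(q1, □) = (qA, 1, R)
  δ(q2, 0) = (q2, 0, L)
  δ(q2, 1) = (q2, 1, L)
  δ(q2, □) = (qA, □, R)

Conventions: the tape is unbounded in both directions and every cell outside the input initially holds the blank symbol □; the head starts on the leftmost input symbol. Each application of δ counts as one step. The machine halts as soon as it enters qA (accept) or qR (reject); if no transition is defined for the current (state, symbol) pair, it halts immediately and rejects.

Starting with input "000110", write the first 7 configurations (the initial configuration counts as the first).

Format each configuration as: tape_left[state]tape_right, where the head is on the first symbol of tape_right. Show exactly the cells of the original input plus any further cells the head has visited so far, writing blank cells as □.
Step 0: [q0]000110 (head at position 0)
Step 1: δ(q0, 0) = (q0, 0, R)  ⊢  0[q0]00110 (head at position 1)
Step 2: δ(q0, 0) = (q0, 0, R)  ⊢  00[q0]0110 (head at position 2)
Step 3: δ(q0, 0) = (q0, 0, R)  ⊢  000[q0]110 (head at position 3)
Step 4: δ(q0, 1) = (q0, 1, R)  ⊢  0001[q0]10 (head at position 4)
Step 5: δ(q0, 1) = (q0, 1, R)  ⊢  00011[q0]0 (head at position 5)
Step 6: δ(q0, 0) = (q0, 0, R)  ⊢  000110[q0]□ (head at position 6)

Final answer: [q0]000110 ⊢ 0[q0]00110 ⊢ 00[q0]0110 ⊢ 000[q0]110 ⊢ 0001[q0]10 ⊢ 00011[q0]0 ⊢ 000110[q0]□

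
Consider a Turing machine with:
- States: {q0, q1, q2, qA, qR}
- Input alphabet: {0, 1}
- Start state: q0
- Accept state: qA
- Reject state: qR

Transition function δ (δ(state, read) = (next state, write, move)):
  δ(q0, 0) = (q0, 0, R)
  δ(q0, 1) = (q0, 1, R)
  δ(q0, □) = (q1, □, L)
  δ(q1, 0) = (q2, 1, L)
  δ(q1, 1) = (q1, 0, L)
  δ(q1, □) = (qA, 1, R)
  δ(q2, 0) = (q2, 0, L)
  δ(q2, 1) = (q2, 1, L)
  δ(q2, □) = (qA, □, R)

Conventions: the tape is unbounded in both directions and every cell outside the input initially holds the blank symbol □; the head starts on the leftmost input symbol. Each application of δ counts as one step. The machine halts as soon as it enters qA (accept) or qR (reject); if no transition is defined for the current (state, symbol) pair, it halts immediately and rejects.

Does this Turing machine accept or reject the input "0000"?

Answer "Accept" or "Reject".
Step 0: [q0]0000 (head at position 0)
Step 1: δ(q0, 0) = (q0, 0, R)  ⊢  0[q0]000 (head at position 1)
Step 2: δ(q0, 0) = (q0, 0, R)  ⊢  00[q0]00 (head at position 2)
Step 3: δ(q0, 0) = (q0, 0, R)  ⊢  000[q0]0 (head at position 3)
Step 4: δ(q0, 0) = (q0, 0, R)  ⊢  0000[q0]□ (head at position 4)
Step 5: δ(q0, □) = (q1, □, L)  ⊢  000[q1]0□ (head at position 3)
Step 6: δ(q1, 0) = (q2, 1, L)  ⊢  00[q2]01□ (head at position 2)
Step 7: δ(q2, 0) = (q2, 0, L)  ⊢  0[q2]001□ (head at position 1)
Step 8: δ(q2, 0) = (q2, 0, L)  ⊢  [q2]0001□ (head at position 0)
Step 9: δ(q2, 0) = (q2, 0, L)  ⊢  [q2]□0001□ (head at position -1)
Step 10: δ(q2, □) = (qA, □, R)  ⊢  □[qA]0001□ (head at position 0)
The machine is in qA, so it halts and accepts.

Final answer: Accept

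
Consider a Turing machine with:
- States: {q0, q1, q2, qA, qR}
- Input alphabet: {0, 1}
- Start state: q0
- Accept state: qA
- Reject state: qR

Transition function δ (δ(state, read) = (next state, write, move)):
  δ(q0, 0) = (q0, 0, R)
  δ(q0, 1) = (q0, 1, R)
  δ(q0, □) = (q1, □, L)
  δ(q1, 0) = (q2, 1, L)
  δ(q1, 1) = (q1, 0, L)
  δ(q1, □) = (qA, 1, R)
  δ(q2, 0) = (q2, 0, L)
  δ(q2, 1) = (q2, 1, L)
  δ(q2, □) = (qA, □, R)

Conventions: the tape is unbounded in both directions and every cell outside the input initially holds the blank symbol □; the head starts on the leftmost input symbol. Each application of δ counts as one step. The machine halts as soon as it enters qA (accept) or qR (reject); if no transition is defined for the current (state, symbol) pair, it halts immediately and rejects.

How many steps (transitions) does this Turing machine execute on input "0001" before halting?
Step 0: [q0]0001 (head at position 0)
Step 1: δ(q0, 0) = (q0, 0, R)  ⊢  0[q0]001 (head at position 1)
Step 2: δ(q0, 0) = (q0, 0, R)  ⊢  00[q0]01 (head at position 2)
Step 3: δ(q0, 0) = (q0, 0, R)  ⊢  000[q0]1 (head at position 3)
Step 4: δ(q0, 1) = (q0, 1, R)  ⊢  0001[q0]□ (head at position 4)
Step 5: δ(q0, □) = (q1, □, L)  ⊢  000[q1]1□ (head at position 3)
Step 6: δ(q1, 1) = (q1, 0, L)  ⊢  00[q1]00□ (head at position 2)
Step 7: δ(q1, 0) = (q2, 1, L)  ⊢  0[q2]010□ (head at position 1)
Step 8: δ(q2, 0) = (q2, 0, L)  ⊢  [q2]0010□ (head at position 0)
Step 9: δ(q2, 0) = (q2, 0, L)  ⊢  [q2]□0010□ (head at position -1)
Step 10: δ(q2, □) = (qA, □, R)  ⊢  □[qA]0010□ (head at position 0)
The machine is in qA, so it halts and accepts.
Number of transitions executed: 10.

Final answer: 10 steps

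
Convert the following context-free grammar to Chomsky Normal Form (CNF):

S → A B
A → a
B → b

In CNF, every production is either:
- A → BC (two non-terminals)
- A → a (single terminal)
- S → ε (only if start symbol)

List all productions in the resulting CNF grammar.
The grammar has no ε-productions or unit productions to eliminate.
S → A B is already in CNF (two non-terminals) – keep it.
A → a is already in CNF (single terminal) – keep it.
B → b is already in CNF (single terminal) – keep it.
Resulting CNF grammar (3 productions): A → a; B → b; S → A B

Final answer: A → a; B → b; S → A B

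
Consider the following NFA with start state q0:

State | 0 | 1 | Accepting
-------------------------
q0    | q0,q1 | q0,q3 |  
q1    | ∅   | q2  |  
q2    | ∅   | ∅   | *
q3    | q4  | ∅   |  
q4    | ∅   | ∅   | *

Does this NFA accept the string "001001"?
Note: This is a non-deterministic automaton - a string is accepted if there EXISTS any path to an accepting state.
Track the set of states the NFA could be in: start {q0}
Read '0': {q0} → {q0, q1}
Read '0': {q0, q1} → {q0, q1}
Read '1': {q0, q1} → {q0, q2, q3}
Read '0': {q0, q2, q3} → {q0, q1, q4}
Read '0': {q0, q1, q4} → {q0, q1}
Read '1': {q0, q1} → {q0, q2, q3}
Final set {q0, q2, q3} contains accepting state(s) {q2} → accepted.

Final answer: Yes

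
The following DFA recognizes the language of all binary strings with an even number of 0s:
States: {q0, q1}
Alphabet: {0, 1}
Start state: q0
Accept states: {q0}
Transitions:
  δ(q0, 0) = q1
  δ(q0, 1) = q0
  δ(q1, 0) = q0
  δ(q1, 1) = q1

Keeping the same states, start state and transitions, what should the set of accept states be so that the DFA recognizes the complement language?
The DFA is complete (every state has a transition on every symbol), so the complement
is recognized by the same DFA with accepting and non-accepting states swapped.
Original accept states: {q0}
Complement accept states = All states - Original accept states
= {q0, q1} - {q0}
= {q1}
Complement language: strings with an ODD number of 0s

Final answer: {q1}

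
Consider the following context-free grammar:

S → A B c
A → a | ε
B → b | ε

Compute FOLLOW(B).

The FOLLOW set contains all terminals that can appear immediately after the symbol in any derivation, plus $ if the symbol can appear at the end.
B occurs in S → A B c, immediately followed by the terminal c. So FOLLOW(B) = {c}.

Final answer: {c}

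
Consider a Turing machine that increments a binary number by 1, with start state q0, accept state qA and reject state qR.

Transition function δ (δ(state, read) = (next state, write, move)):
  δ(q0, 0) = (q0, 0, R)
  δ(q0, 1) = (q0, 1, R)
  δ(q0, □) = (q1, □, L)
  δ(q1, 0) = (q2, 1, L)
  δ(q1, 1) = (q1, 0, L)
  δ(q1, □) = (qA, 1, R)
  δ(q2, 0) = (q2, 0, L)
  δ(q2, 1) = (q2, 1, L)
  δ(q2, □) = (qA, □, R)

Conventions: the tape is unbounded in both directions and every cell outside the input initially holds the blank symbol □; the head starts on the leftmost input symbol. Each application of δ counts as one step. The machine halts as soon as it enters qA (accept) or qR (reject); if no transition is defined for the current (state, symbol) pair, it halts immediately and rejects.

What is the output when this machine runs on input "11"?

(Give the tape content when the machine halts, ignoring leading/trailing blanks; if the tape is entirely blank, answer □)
Step 0: [q0]11 (head at position 0)
Step 1: δ(q0, 1) = (q0, 1, R)  ⊢  1[q0]1 (head at position 1)
Step 2: δ(q0, 1) = (q0, 1, R)  ⊢  11[q0]□ (head at position 2)
Step 3: δ(q0, □) = (q1, □, L)  ⊢  1[q1]1□ (head at position 1)
Step 4: δ(q1, 1) = (q1, 0, L)  ⊢  [q1]10□ (head at position 0)
Step 5: δ(q1, 1) = (q1, 0, L)  ⊢  [q1]□00□ (head at position -1)
Step 6: δ(q1, □) = (qA, 1, R)  ⊢  1[qA]00□ (head at position 0)
The machine is in qA, so it halts and accepts.
Tape content when halted (ignoring surrounding blanks): 100

Final answer: Output: 100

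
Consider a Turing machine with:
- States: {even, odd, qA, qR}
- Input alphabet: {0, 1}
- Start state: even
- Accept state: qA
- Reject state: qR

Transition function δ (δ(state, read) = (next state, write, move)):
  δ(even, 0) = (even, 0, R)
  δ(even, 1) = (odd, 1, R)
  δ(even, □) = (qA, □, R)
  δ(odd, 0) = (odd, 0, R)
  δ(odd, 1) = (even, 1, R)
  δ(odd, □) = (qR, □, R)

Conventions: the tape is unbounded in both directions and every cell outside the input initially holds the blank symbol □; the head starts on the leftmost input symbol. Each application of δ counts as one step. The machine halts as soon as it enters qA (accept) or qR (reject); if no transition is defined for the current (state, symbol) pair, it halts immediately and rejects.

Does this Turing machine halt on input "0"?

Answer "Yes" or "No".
Step 0: [even]0 (head at position 0)
Step 1: δ(even, 0) = (even, 0, R)  ⊢  0[even]□ (head at position 1)
Step 2: δ(even, □) = (qA, □, R)  ⊢  0□[qA]□ (head at position 2)
The machine is in qA, so it halts and accepts.
It halts after 2 steps.

Final answer: Yes - halts after 2 steps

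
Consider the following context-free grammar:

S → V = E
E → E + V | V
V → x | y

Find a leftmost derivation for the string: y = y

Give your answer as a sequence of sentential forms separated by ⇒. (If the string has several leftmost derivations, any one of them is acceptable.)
Start with S.
Step 1: the leftmost non-terminal is S; apply S → V = E:  V = E
Step 2: the leftmost non-terminal is V; apply V → y:  y = E
Step 3: the leftmost non-terminal is E; apply E → V:  y = V
Step 4: the leftmost non-terminal is V; apply V → y:  y = y

Final answer: S ⇒ V = E ⇒ y = E ⇒ y = V ⇒ y = y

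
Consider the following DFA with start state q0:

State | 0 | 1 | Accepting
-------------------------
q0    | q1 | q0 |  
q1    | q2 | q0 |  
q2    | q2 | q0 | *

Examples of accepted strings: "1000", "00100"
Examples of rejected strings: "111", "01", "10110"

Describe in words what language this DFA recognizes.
binary strings ending with '00'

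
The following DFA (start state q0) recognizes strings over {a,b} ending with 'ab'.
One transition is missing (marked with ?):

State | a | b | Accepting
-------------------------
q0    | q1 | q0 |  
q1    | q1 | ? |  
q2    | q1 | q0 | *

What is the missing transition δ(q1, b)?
q2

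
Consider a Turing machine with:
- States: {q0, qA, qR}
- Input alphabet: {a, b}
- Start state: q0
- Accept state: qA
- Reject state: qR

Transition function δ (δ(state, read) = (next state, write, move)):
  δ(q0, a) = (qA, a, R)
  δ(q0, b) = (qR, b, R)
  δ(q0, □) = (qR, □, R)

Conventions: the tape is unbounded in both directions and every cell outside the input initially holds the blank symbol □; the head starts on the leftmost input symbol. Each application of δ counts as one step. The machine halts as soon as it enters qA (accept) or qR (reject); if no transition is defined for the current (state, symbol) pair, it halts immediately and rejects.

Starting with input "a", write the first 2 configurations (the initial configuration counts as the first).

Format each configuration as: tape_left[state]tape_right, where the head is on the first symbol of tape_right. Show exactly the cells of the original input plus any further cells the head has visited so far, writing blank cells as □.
Step 0: [q0]a (head at position 0)
Step 1: δ(q0, a) = (qA, a, R)  ⊢  a[qA]□ (head at position 1)

Final answer: [q0]a ⊢ a[qA]□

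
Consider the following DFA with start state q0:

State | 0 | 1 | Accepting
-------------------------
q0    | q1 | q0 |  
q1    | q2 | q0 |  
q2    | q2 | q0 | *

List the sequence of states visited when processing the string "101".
q0 → q0 → q1 → q0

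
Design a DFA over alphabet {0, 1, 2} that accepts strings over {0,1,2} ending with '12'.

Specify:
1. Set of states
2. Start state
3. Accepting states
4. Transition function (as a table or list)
One valid DFA (any DFA recognizing the same language is acceptable):
States: {q0, q1, q2}
Start: q0
Accepting: {q2}
Transitions (accepting states marked with *):
State | 0 | 1 | 2 | Accepting
-----------------------------
q0    | q0 | q1 | q0 |  
q1    | q0 | q1 | q2 |  
q2    | q0 | q1 | q0 | *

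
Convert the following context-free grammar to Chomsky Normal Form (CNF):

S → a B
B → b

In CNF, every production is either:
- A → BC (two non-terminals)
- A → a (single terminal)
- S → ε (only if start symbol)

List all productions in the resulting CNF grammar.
The grammar has no ε-productions or unit productions to eliminate.
S → a B has terminal a in a right-hand side of length ≥ 2: introduce T_a → a and use T_a in place of a.
B → b is already in CNF (single terminal) – keep it.
S → a B becomes S → T_a B.
Resulting CNF grammar (3 productions): T_a → a; B → b; S → T_a B

Final answer: T_a → a; B → b; S → T_a B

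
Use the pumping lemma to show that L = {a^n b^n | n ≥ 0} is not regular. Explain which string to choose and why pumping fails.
Language: L = {a^n b^n | n ≥ 0} (equal numbers of a's followed by b's)
Step 1: Assume for contradiction that L is regular, with pumping length p.
Step 2: Choose s = a^p b^p. Then s ∈ L (it has p a's followed by p b's) and |s| ≥ p.
Step 3: Consider any decomposition s = xyz with |xy| ≤ p and |y| > 0. Since |xy| ≤ p and the first p symbols of s are all a's, y = a^k for some k with 1 ≤ k ≤ p.
Step 4: Pumping up (i = 2): xy²z = a^(p+k) b^p, which has more a's than b's, so xy²z ∉ L.
This contradicts the pumping lemma, so L is not regular.

Final answer: Choose s = a^p b^p. Since |xy| ≤ p, y = a^k with k ≥ 1. Then xy²z = a^(p+k) b^p ∉ L.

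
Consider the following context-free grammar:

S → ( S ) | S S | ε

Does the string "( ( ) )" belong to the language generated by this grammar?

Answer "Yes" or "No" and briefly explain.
A derivation exists: S ⇒ ( S ) ⇒ ( ( S ) ) ⇒ ( ( ) ) (using S → ( S ) twice, then S → ε).

Final answer: Yes - a valid derivation exists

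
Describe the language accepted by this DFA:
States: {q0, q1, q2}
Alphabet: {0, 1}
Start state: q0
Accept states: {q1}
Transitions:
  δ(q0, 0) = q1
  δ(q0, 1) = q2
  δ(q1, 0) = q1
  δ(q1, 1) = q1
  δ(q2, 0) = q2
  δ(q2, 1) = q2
Analyzing the DFA structure:
Start state: q0
Accept states: {q1}
Interpreting what each state remembers (checking against the transitions):
  q0: nothing has been read yet
  q1: the first symbol was 0
  q2: the first symbol was 1 (trap state)
  δ(q0, 0): in q0 (nothing has been read yet), after reading 0 we have: the first symbol was 0 → q1
  δ(q0, 1): in q0 (nothing has been read yet), after reading 1 we have: the first symbol was 1 (trap state) → q2
  δ(q1, 0): in q1 (the first symbol was 0), after reading 0 we have: the first symbol was 0 → q1
  δ(q1, 1): in q1 (the first symbol was 0), after reading 1 we have: the first symbol was 0 → q1
  δ(q2, 0): in q2 (the first symbol was 1 (trap state)), after reading 0 we have: the first symbol was 1 (trap state) → q2
  δ(q2, 1): in q2 (the first symbol was 1 (trap state)), after reading 1 we have: the first symbol was 1 (trap state) → q2
A string is accepted iff it ends in {q1}, i.e. the first symbol was 0.
Language: All binary strings starting with 0

Final answer: All binary strings starting with 0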